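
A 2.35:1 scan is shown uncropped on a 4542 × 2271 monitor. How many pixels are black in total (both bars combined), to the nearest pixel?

2.35:1 (2.350) > 2:1 (2.000), so the scan fills the width.
The scan is 4542 / 2.350 ≈ 1932.7660 px tall.
Leftover height: 2271 − 1932.7660 = 338.2340 px.
That's 338.2340 × 4542 ≈ 1536259 black pixels.

1536259 pixels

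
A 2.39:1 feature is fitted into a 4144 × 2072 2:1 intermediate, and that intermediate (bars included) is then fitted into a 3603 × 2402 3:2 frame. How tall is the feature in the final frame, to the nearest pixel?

1508 px

2.39:1 in 4144×2072: fills the width, so the feature is 4144.00 × 1733.89.
The 2:1 canvas is width-limited in 3603×2402, giving 3603.00 × 1801.50; scale factor 0.8694.
Applying the same ×0.8694: 1733.89 → 1507.53.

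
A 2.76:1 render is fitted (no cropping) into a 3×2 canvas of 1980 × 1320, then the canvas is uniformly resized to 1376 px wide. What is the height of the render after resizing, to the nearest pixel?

Fitted into 1980×1320, the render spans the width; its height is 1980 / 2.760 ≈ 717.39 px.
Resizing to 1376 px wide multiplies everything by 0.6949: 717.39 → 498.55 px.

499 px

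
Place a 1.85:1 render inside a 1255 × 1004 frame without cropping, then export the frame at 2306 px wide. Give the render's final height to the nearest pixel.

1246 px

Fitted into 1255×1004, the render spans the width; its height is 1255 / 1.850 ≈ 678.38 px.
The frame scales by 2306/1255 = 1.8375; 678.38 × 1.8375 ≈ 1246.49 px.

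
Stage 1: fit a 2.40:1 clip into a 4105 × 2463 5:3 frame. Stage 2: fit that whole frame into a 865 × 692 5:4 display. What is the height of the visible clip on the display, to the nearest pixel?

Inside the 4105×2463 canvas the clip is width-limited at 4105.00 × 1710.42.
5:3 in 865×692: fills the width, so the intermediate becomes 865.00 × 519.00 — a scale of ×0.2107.
So the clip's height is 1710.42 × 0.2107 ≈ 360.42.

360 px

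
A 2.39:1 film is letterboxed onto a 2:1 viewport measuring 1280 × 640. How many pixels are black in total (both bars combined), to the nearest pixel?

133677 pixels

Since 2.390 > 2.000, the film is width-limited.
That makes the image 535.5649 px tall (1280 / 2.390).
Leftover height: 640 − 535.5649 = 104.4351 px.
Across the 1280-px span: 104.4351 × 1280 ≈ 133677 px.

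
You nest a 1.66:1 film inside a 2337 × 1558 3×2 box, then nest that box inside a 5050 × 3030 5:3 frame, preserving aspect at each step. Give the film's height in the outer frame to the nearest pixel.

2738 px

First fit — 1.66:1 into 2337×1558 spans the width: 2337.00 × 1407.83.
Second fit — the 3×2 canvas into 5050×3030 spans the height: 4545.00 × 3030.00 (×1.9448 from 2337×1558).
Applying the same ×1.9448: 1407.83 → 2737.95.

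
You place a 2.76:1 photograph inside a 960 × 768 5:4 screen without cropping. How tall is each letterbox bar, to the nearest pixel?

210 px

2.76:1 (2.760) > 5:4 (1.250), so the photograph fills the width.
Content height = 960 / 2.760 ≈ 347.83 px.
Leftover height: 768 − 347.83 = 420.17 px → 210.09 each side.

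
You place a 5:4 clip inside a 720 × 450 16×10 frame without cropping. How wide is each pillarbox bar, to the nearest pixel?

5:4 (1.250) < 16×10 (1.600), so the clip fills the height.
The clip is 450 × 5/4 ≈ 562.50 px wide.
720 − 562.50 = 157.50 px of bars (78.75 each).

79 px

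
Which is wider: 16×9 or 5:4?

16×9 = 1.778 and 5:4 = 1.25; 1.778 > 1.25.

16×9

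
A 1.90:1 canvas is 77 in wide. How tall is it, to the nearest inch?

41 in

At 1.90:1, 77 / 1.900 ≈ 40.53.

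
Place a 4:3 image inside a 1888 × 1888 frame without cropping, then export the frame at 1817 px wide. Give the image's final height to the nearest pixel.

In the 1888×1888 frame the image fills the width: height = 1888 × 3/4 ≈ 1416.00 px.
Resizing to 1817 px wide multiplies everything by 0.9624: 1416.00 → 1362.75 px.

1363 px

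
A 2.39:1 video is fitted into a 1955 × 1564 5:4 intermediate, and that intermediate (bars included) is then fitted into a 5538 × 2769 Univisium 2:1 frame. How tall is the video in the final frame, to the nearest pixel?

First fit — 2.39:1 into 1955×1564 spans the width: 1955.00 × 817.99.
5:4 in 5538×2769: fills the height, so the intermediate becomes 3461.25 × 2769.00 — a scale of ×1.7705.
The video scales with it: height 817.99 × 1.7705 ≈ 1448.22.

1448 px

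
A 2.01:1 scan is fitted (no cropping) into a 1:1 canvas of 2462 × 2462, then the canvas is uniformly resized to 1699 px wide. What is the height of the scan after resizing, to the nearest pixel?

Fitted into 2462×2462, the scan spans the width; its height is 2462 / 2.010 ≈ 1224.88 px.
Resizing to 1699 px wide multiplies everything by 0.6901: 1224.88 → 845.27 px.

845 px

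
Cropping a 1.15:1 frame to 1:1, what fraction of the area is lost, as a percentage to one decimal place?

13.0%

1:1 is narrower than 1.15:1, so the crop keeps the full height and trims the width.
Area ratio = (1.000)/(1.150) = 86.96%; the remaining 13.04% is cropped out.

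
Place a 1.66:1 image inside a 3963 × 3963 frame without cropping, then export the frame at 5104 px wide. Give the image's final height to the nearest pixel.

3075 px

Fitted into 3963×3963, the image spans the width; its height is 3963 / 1.660 ≈ 2387.35 px.
The frame scales by 5104/3963 = 1.2879; 2387.35 × 1.2879 ≈ 3074.70 px.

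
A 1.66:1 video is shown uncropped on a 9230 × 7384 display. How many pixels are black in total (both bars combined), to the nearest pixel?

16833296 pixels

1.66:1 is wider than 5:4, so it spans the full width.
Content height = 9230 / 1.660 ≈ 5560.2410 px.
Black = 7384 − 5560.2410 = 1823.7590 px.
That's 1823.7590 × 9230 ≈ 16833296 black pixels.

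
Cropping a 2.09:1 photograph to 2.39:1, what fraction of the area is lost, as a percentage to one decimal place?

2.39:1 is wider than 2.09:1, so the crop keeps the full width and trims the height.
Area ratio = (2.090)/(2.390) = 87.45%; the remaining 12.55% is cropped out.

12.6%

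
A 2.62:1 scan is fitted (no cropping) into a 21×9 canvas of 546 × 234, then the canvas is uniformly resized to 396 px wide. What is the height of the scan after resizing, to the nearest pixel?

Fitted into 546×234, the scan spans the width; its height is 546 / 2.620 ≈ 208.40 px.
The frame scales by 396/546 = 0.7253; 208.40 × 0.7253 ≈ 151.15 px.

151 px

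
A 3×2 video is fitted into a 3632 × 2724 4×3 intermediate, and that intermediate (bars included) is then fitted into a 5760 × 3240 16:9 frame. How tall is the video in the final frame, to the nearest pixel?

2880 px

First fit — 3×2 into 3632×2724 spans the width: 3632.00 × 2421.33.
Second fit — the 4×3 canvas into 5760×3240 spans the height: 4320.00 × 3240.00 (×1.1894 from 3632×2724).
So the video's height is 2421.33 × 1.1894 ≈ 2880.00.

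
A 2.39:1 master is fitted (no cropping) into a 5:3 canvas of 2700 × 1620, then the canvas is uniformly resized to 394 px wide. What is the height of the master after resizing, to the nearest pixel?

165 px

In the 2700×1620 frame the master fills the width: height = 2700 / 2.390 ≈ 1129.71 px.
The frame scales by 394/2700 = 0.1459; 1129.71 × 0.1459 ≈ 164.85 px.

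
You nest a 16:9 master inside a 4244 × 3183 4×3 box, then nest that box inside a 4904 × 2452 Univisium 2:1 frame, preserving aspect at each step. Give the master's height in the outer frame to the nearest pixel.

16:9 in 4244×3183: fills the width, so the master is 4244.00 × 2387.25.
4×3 in 4904×2452: fills the height, so the intermediate becomes 3269.33 × 2452.00 — a scale of ×0.7703.
The master scales with it: height 2387.25 × 0.7703 ≈ 1839.00.

1839 px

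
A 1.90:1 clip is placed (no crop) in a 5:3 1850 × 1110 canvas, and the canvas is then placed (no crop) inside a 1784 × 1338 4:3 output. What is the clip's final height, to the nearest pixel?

First fit — 1.90:1 into 1850×1110 spans the width: 1850.00 × 973.68.
Second fit — the 5:3 canvas into 1784×1338 spans the width: 1784.00 × 1070.40 (×0.9643 from 1850×1110).
The clip scales with it: height 973.68 × 0.9643 ≈ 938.95.

939 px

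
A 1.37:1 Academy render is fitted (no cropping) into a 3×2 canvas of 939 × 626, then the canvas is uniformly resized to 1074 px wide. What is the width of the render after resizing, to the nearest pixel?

981 px

At 939×626 the render is height-limited, so width = 626 × 1.370 ≈ 857.62 px.
Resizing to 1074 px wide multiplies everything by 1.1438: 857.62 → 980.92 px.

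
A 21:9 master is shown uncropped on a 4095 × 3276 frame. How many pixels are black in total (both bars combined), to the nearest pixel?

6228495 pixels

21:9 (2.333) > 5:4 (1.250), so the master fills the width.
The master is 4095 × 9/21 ≈ 1755.0000 px tall.
Leftover height: 3276 − 1755.0000 = 1521.0000 px.
That's 1521.0000 × 4095 ≈ 6228495 black pixels.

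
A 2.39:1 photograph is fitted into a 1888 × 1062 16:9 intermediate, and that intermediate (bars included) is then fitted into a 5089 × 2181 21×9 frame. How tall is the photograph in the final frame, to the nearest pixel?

2.39:1 in 1888×1062: fills the width, so the photograph is 1888.00 × 789.96.
Second fit — the 16:9 canvas into 5089×2181 spans the height: 3877.33 × 2181.00 (×2.0537 from 1888×1062).
So the photograph's height is 789.96 × 2.0537 ≈ 1622.32.

1622 px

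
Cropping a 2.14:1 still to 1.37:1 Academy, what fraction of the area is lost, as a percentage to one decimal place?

1.37:1 Academy is narrower than 2.14:1, so the crop keeps the full height and trims the width.
Area ratio = (1.370)/(2.140) = 64.02%; the remaining 35.98% is cropped out.

36.0%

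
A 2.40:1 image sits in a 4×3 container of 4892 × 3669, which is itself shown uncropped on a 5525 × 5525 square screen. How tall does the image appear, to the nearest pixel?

First fit — 2.40:1 into 4892×3669 spans the width: 4892.00 × 2038.33.
Second fit — the 4×3 canvas into 5525×5525 spans the width: 5525.00 × 4143.75 (×1.1294 from 4892×3669).
So the image's height is 2038.33 × 1.1294 ≈ 2302.08.

2302 px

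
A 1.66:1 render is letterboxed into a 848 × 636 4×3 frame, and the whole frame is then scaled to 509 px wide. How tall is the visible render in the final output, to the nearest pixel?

307 px

At 848×636 the render is width-limited, so height = 848 / 1.660 ≈ 510.84 px.
The frame scales by 509/848 = 0.6002; 510.84 × 0.6002 ≈ 306.63 px.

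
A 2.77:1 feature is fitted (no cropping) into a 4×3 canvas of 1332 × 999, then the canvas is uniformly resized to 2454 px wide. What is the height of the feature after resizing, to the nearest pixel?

886 px

In the 1332×999 frame the feature fills the width: height = 1332 / 2.770 ≈ 480.87 px.
Resizing to 2454 px wide multiplies everything by 1.8423: 480.87 → 885.92 px.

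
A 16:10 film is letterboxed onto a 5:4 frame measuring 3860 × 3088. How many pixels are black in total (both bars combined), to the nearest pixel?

2607430 pixels

16:10 (1.600) > 5:4 (1.250), so the film fills the width.
Content height = 3860 × 10/16 ≈ 2412.5000 px.
3088 − 2412.5000 = 675.5000 px of bars.
Bar area = 675.5000 × 3860 ≈ 2607430 px.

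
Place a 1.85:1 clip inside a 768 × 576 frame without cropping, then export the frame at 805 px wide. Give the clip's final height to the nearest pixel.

In the 768×576 frame the clip fills the width: height = 768 / 1.850 ≈ 415.14 px.
Scaling 768 → 805 is ×1.0482, so the height becomes 415.14 × 1.0482 ≈ 435.14 px.

435 px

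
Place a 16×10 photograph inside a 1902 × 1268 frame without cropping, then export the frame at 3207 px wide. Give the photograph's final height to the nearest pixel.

In the 1902×1268 frame the photograph fills the width: height = 1902 × 10/16 ≈ 1188.75 px.
Scaling 1902 → 3207 is ×1.6861, so the height becomes 1188.75 × 1.6861 ≈ 2004.38 px.

2004 px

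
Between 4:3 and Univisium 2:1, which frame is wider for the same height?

4:3 = 1.333 and Univisium 2:1 = 2; 2 > 1.333.

Univisium 2:1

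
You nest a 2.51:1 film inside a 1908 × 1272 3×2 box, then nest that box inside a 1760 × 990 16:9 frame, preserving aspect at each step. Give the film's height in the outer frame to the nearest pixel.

592 px

2.51:1 in 1908×1272: fills the width, so the film is 1908.00 × 760.16.
3×2 in 1760×990: fills the height, so the intermediate becomes 1485.00 × 990.00 — a scale of ×0.7783.
Applying the same ×0.7783: 760.16 → 591.63.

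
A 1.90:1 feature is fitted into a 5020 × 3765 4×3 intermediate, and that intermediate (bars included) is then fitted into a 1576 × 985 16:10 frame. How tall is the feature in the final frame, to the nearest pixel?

Inside the 5020×3765 canvas the feature is width-limited at 5020.00 × 2642.11.
4×3 in 1576×985: fills the height, so the intermediate becomes 1313.33 × 985.00 — a scale of ×0.2616.
The feature scales with it: height 2642.11 × 0.2616 ≈ 691.23.

691 px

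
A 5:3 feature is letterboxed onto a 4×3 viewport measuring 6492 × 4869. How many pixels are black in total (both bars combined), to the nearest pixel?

5:3 is wider than 4×3, so it spans the full width.
Content height = 6492 × 3/5 ≈ 3895.2000 px.
Black = 4869 − 3895.2000 = 973.8000 px.
That's 973.8000 × 6492 ≈ 6321910 black pixels.

6321910 pixels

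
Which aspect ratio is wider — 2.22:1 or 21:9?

2.22 and 21:9 = 2.333; 2.333 > 2.22.

21:9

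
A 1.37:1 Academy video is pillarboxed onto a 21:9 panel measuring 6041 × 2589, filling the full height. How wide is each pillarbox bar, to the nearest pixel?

Content width = 2589 × 1.370 ≈ 3546.93 px.
Leftover width: 6041 − 3546.93 = 2494.07 px → 1247.04 each side.

1247 px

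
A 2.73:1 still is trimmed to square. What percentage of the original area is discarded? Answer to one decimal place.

Going from 2.73:1 to square means cutting width while keeping height.
(1.000)/(2.730) ≈ 0.366 of the area survives, leaving 63.37% discarded.

63.4%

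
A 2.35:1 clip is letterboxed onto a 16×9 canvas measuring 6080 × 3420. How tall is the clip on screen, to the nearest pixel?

2587 px

Since 2.350 > 1.778, the clip is width-limited.
Content height = 6080 / 2.350 ≈ 2587.23 px.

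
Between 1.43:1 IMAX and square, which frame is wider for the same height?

1.43:1 IMAX

1.43 and square = 1; 1.43 > 1.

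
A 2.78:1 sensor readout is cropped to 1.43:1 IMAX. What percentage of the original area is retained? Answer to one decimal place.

Going from 2.78:1 to 1.43:1 IMAX means cutting width while keeping height.
(1.430)/(2.780) ≈ 0.514 of the area survives.

51.4%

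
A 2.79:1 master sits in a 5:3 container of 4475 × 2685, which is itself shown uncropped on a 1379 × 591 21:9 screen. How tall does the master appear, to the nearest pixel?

First fit — 2.79:1 into 4475×2685 spans the width: 4475.00 × 1603.94.
5:3 in 1379×591: fills the height, so the intermediate becomes 985.00 × 591.00 — a scale of ×0.2201.
The master scales with it: height 1603.94 × 0.2201 ≈ 353.05.

353 px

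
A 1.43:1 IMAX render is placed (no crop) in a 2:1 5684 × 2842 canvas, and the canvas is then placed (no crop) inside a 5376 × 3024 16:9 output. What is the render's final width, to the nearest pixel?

First fit — 1.43:1 IMAX into 5684×2842 spans the height: 4064.06 × 2842.00.
The 2:1 canvas is width-limited in 5376×3024, giving 5376.00 × 2688.00; scale factor 0.9458.
The render scales with it: width 4064.06 × 0.9458 ≈ 3843.84.

3844 px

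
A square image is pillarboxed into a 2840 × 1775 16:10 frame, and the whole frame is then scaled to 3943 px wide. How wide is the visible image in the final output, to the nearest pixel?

Fitted into 2840×1775, the image spans the height; its width is 1775 × 1/1 ≈ 1775.00 px.
Resizing to 3943 px wide multiplies everything by 1.3884: 1775.00 → 2464.38 px.

2464 px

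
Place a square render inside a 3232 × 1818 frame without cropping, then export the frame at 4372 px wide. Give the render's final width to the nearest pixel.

In the 3232×1818 frame the render fills the height: width = 1818 × 1/1 ≈ 1818.00 px.
The frame scales by 4372/3232 = 1.3527; 1818.00 × 1.3527 ≈ 2459.25 px.

2459 px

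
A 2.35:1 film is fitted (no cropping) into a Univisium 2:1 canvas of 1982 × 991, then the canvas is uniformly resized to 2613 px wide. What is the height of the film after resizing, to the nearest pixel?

At 1982×991 the film is width-limited, so height = 1982 / 2.350 ≈ 843.40 px.
Scaling 1982 → 2613 is ×1.3184, so the height becomes 843.40 × 1.3184 ≈ 1111.91 px.

1112 px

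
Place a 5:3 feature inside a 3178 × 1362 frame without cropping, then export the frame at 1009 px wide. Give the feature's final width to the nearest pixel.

721 px

Fitted into 3178×1362, the feature spans the height; its width is 1362 × 5/3 ≈ 2270.00 px.
Resizing to 1009 px wide multiplies everything by 0.3175: 2270.00 → 720.71 px.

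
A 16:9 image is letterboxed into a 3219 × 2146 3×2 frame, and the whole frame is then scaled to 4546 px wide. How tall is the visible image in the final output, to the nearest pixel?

Fitted into 3219×2146, the image spans the width; its height is 3219 × 9/16 ≈ 1810.69 px.
The frame scales by 4546/3219 = 1.4122; 1810.69 × 1.4122 ≈ 2557.12 px.

2557 px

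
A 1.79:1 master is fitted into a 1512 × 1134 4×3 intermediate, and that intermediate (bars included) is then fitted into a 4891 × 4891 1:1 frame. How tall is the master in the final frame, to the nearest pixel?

Inside the 1512×1134 canvas the master is width-limited at 1512.00 × 844.69.
Second fit — the 4×3 canvas into 4891×4891 spans the width: 4891.00 × 3668.25 (×3.2348 from 1512×1134).
So the master's height is 844.69 × 3.2348 ≈ 2732.40.

2732 px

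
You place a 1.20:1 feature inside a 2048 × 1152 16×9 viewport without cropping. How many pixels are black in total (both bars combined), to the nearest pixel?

766771 pixels

1.20:1 (1.200) < 16×9 (1.778), so the feature fills the height.
That makes the image 1382.4000 px wide (1152 × 1.200).
Black = 2048 − 1382.4000 = 665.6000 px.
Across the 1152-px span: 665.6000 × 1152 ≈ 766771 px.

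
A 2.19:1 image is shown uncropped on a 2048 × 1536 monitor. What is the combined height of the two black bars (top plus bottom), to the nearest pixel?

2.19:1 is wider than 4:3, so it spans the full width.
The image is 2048 / 2.190 ≈ 935.16 px tall.
1536 − 935.16 = 600.84 px of bars.

601 px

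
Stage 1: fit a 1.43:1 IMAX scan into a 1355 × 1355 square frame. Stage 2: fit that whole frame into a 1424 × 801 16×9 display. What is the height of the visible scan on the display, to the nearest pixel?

560 px

Inside the 1355×1355 canvas the scan is width-limited at 1355.00 × 947.55.
square in 1424×801: fills the height, so the intermediate becomes 801.00 × 801.00 — a scale of ×0.5911.
Applying the same ×0.5911: 947.55 → 560.14.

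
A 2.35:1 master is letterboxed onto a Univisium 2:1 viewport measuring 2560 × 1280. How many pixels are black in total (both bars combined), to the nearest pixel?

488034 pixels

2.35:1 is wider than Univisium 2:1, so it spans the full width.
That makes the image 1089.3617 px tall (2560 / 2.350).
1280 − 1089.3617 = 190.6383 px of bars.
That's 190.6383 × 2560 ≈ 488034 black pixels.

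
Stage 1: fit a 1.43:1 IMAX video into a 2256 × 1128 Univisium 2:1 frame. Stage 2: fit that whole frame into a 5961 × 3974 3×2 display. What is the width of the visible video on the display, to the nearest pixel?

4262 px

First fit — 1.43:1 IMAX into 2256×1128 spans the height: 1613.04 × 1128.00.
Univisium 2:1 in 5961×3974: fills the width, so the intermediate becomes 5961.00 × 2980.50 — a scale of ×2.6423.
So the video's width is 1613.04 × 2.6423 ≈ 4262.11.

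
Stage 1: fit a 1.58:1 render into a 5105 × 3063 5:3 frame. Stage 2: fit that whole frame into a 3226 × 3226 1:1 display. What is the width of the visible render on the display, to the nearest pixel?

3058 px

Inside the 5105×3063 canvas the render is height-limited at 4839.54 × 3063.00.
The 5:3 canvas is width-limited in 3226×3226, giving 3226.00 × 1935.60; scale factor 0.6319.
The render scales with it: width 4839.54 × 0.6319 ≈ 3058.25.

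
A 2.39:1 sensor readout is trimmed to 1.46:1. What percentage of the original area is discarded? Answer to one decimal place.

1.46:1 is narrower than 2.39:1, so the crop keeps the full height and trims the width.
Area ratio = (1.460)/(2.390) = 61.09%; the remaining 38.91% is cropped out.

38.9%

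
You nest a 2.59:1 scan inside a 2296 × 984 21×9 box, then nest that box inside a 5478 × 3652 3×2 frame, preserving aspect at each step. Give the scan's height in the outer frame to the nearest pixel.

2.59:1 in 2296×984: fills the width, so the scan is 2296.00 × 886.49.
The 21×9 canvas is width-limited in 5478×3652, giving 5478.00 × 2347.71; scale factor 2.3859.
Applying the same ×2.3859: 886.49 → 2115.06.

2115 px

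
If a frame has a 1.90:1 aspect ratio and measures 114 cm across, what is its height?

At 1.90:1, 114 / 1.900 ≈ 60.

60 cm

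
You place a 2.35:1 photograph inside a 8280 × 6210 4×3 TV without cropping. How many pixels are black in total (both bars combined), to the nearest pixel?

Since 2.350 > 1.333, the photograph is width-limited.
Content height = 8280 / 2.350 ≈ 3523.4043 px.
Leftover height: 6210 − 3523.4043 = 2686.5957 px.
Bar area = 2686.5957 × 8280 ≈ 22245013 px.

22245013 pixels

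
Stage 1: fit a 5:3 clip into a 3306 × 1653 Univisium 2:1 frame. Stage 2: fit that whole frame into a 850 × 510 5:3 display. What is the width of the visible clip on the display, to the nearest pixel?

708 px

Inside the 3306×1653 canvas the clip is height-limited at 2755.00 × 1653.00.
Second fit — the Univisium 2:1 canvas into 850×510 spans the width: 850.00 × 425.00 (×0.2571 from 3306×1653).
The clip scales with it: width 2755.00 × 0.2571 ≈ 708.33.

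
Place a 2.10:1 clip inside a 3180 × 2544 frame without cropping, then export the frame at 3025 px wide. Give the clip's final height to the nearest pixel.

In the 3180×2544 frame the clip fills the width: height = 3180 / 2.100 ≈ 1514.29 px.
The frame scales by 3025/3180 = 0.9513; 1514.29 × 0.9513 ≈ 1440.48 px.

1440 px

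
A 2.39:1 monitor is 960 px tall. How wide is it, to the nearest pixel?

At 2.39:1, 960 × 2.390 ≈ 2294.40.

2294 px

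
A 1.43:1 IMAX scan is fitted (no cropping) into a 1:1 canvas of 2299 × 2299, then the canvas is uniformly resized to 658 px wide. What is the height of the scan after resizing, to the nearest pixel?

In the 2299×2299 frame the scan fills the width: height = 2299 / 1.430 ≈ 1607.69 px.
Scaling 2299 → 658 is ×0.2862, so the height becomes 1607.69 × 0.2862 ≈ 460.14 px.

460 px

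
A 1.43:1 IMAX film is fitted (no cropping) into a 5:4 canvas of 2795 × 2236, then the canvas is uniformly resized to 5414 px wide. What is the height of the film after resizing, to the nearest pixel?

3786 px

Fitted into 2795×2236, the film spans the width; its height is 2795 / 1.430 ≈ 1954.55 px.
The frame scales by 5414/2795 = 1.9370; 1954.55 × 1.9370 ≈ 3786.01 px.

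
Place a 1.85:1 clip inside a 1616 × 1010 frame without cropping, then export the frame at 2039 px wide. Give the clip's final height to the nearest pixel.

Fitted into 1616×1010, the clip spans the width; its height is 1616 / 1.850 ≈ 873.51 px.
Scaling 1616 → 2039 is ×1.2618, so the height becomes 873.51 × 1.2618 ≈ 1102.16 px.

1102 px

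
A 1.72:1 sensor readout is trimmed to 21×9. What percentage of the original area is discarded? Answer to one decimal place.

21×9 is wider than 1.72:1, so the crop keeps the full width and trims the height.
Fraction kept = (1.720)/(2.333) ≈ 73.71%, so 26.29% is lost.

26.3%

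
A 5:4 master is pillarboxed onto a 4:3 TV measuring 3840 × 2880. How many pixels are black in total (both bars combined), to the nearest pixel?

5:4 (1.250) < 4:3 (1.333), so the master fills the height.
That makes the image 3600.0000 px wide (2880 × 5/4).
Leftover width: 3840 − 3600.0000 = 240.0000 px.
Across the 2880-px span: 240.0000 × 2880 ≈ 691200 px.

691200 pixels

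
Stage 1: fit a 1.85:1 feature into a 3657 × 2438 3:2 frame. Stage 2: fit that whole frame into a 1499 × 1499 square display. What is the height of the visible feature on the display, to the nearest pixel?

810 px

Inside the 3657×2438 canvas the feature is width-limited at 3657.00 × 1976.76.
Second fit — the 3:2 canvas into 1499×1499 spans the width: 1499.00 × 999.33 (×0.4099 from 3657×2438).
The feature scales with it: height 1976.76 × 0.4099 ≈ 810.27.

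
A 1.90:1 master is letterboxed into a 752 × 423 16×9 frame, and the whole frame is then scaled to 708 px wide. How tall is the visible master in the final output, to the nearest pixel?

373 px

Fitted into 752×423, the master spans the width; its height is 752 / 1.900 ≈ 395.79 px.
Scaling 752 → 708 is ×0.9415, so the height becomes 395.79 × 0.9415 ≈ 372.63 px.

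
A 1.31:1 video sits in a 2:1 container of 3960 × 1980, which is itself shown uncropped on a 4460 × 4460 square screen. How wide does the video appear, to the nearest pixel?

2921 px

Inside the 3960×1980 canvas the video is height-limited at 2593.80 × 1980.00.
The 2:1 canvas is width-limited in 4460×4460, giving 4460.00 × 2230.00; scale factor 1.1263.
So the video's width is 2593.80 × 1.1263 ≈ 2921.30.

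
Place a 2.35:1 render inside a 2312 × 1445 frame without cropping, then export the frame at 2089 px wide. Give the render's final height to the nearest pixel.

In the 2312×1445 frame the render fills the width: height = 2312 / 2.350 ≈ 983.83 px.
The frame scales by 2089/2312 = 0.9035; 983.83 × 0.9035 ≈ 888.94 px.

889 px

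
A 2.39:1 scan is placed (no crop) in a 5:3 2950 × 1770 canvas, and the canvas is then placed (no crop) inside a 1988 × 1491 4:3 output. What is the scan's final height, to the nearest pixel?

Inside the 2950×1770 canvas the scan is width-limited at 2950.00 × 1234.31.
Second fit — the 5:3 canvas into 1988×1491 spans the width: 1988.00 × 1192.80 (×0.6739 from 2950×1770).
So the scan's height is 1234.31 × 0.6739 ≈ 831.80.

832 px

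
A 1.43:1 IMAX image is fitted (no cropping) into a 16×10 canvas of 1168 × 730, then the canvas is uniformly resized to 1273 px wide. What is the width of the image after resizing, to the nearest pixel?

At 1168×730 the image is height-limited, so width = 730 × 1.430 ≈ 1043.90 px.
The frame scales by 1273/1168 = 1.0899; 1043.90 × 1.0899 ≈ 1137.74 px.

1138 px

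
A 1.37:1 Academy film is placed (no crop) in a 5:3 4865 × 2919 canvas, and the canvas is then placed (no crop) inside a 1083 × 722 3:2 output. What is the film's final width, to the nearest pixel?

890 px

First fit — 1.37:1 Academy into 4865×2919 spans the height: 3999.03 × 2919.00.
5:3 in 1083×722: fills the width, so the intermediate becomes 1083.00 × 649.80 — a scale of ×0.2226.
So the film's width is 3999.03 × 0.2226 ≈ 890.23.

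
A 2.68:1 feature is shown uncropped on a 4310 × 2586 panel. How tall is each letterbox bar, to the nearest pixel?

489 px

2.68:1 (2.680) > 5:3 (1.667), so the feature fills the width.
Content height = 4310 / 2.680 ≈ 1608.21 px.
Leftover height: 2586 − 1608.21 = 977.79 px → 488.90 each side.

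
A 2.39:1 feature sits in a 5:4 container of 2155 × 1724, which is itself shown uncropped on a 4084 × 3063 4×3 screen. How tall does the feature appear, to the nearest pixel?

1602 px

2.39:1 in 2155×1724: fills the width, so the feature is 2155.00 × 901.67.
5:4 in 4084×3063: fills the height, so the intermediate becomes 3828.75 × 3063.00 — a scale of ×1.7767.
So the feature's height is 901.67 × 1.7767 ≈ 1601.99.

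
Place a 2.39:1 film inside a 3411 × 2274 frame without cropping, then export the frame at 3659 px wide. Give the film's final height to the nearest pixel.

At 3411×2274 the film is width-limited, so height = 3411 / 2.390 ≈ 1427.20 px.
Resizing to 3659 px wide multiplies everything by 1.0727: 1427.20 → 1530.96 px.

1531 px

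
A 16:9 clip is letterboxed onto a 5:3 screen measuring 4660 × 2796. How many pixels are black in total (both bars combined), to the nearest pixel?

16:9 is wider than 5:3, so it spans the full width.
The clip is 4660 × 9/16 ≈ 2621.2500 px tall.
2796 − 2621.2500 = 174.7500 px of bars.
Bar area = 174.7500 × 4660 ≈ 814335 px.

814335 pixels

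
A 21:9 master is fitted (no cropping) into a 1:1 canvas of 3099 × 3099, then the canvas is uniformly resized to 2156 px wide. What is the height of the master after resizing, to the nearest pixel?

Fitted into 3099×3099, the master spans the width; its height is 3099 × 9/21 ≈ 1328.14 px.
Scaling 3099 → 2156 is ×0.6957, so the height becomes 1328.14 × 0.6957 ≈ 924.00 px.

924 px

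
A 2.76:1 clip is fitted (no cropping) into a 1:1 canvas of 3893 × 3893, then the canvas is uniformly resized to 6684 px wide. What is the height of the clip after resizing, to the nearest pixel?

Fitted into 3893×3893, the clip spans the width; its height is 3893 / 2.760 ≈ 1410.51 px.
Scaling 3893 → 6684 is ×1.7169, so the height becomes 1410.51 × 1.7169 ≈ 2421.74 px.

2422 px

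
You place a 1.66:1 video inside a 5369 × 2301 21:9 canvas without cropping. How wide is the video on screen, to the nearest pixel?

1.66:1 is narrower than 21:9, so it spans the full height.
That makes the image 3819.66 px wide (2301 × 1.660).

3820 px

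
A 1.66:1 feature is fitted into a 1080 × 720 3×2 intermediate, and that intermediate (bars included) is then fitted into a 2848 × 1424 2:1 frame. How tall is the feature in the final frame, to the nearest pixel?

1287 px

1.66:1 in 1080×720: fills the width, so the feature is 1080.00 × 650.60.
3×2 in 2848×1424: fills the height, so the intermediate becomes 2136.00 × 1424.00 — a scale of ×1.9778.
Applying the same ×1.9778: 650.60 → 1286.75.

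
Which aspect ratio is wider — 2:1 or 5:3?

2:1

2 and 5:3 = 1.667; 2 > 1.667.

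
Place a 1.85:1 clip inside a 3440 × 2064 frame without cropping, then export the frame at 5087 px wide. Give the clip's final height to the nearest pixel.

In the 3440×2064 frame the clip fills the width: height = 3440 / 1.850 ≈ 1859.46 px.
Scaling 3440 → 5087 is ×1.4788, so the height becomes 1859.46 × 1.4788 ≈ 2749.73 px.

2750 px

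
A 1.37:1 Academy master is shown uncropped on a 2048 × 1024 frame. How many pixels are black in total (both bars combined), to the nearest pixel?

660603 pixels

1.37:1 Academy (1.370) < Univisium 2:1 (2.000), so the master fills the height.
Content width = 1024 × 1.370 ≈ 1402.8800 px.
2048 − 1402.8800 = 645.1200 px of bars.
That's 645.1200 × 1024 ≈ 660603 black pixels.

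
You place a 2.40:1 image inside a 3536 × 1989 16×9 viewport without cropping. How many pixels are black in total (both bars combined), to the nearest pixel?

1823397 pixels

2.40:1 (2.400) > 16×9 (1.778), so the image fills the width.
Content height = 3536 / 2.400 ≈ 1473.3333 px.
Black = 1989 − 1473.3333 = 515.6667 px.
That's 515.6667 × 3536 ≈ 1823397 black pixels.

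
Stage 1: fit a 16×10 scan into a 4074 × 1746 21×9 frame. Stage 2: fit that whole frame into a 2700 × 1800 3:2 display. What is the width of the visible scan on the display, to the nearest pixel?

1851 px

Inside the 4074×1746 canvas the scan is height-limited at 2793.60 × 1746.00.
21×9 in 2700×1800: fills the width, so the intermediate becomes 2700.00 × 1157.14 — a scale of ×0.6627.
So the scan's width is 2793.60 × 0.6627 ≈ 1851.43.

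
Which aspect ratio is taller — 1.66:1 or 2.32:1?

1.66 and 2.32; 2.32 > 1.66. The smaller width-to-height ratio is the taller frame.

1.66:1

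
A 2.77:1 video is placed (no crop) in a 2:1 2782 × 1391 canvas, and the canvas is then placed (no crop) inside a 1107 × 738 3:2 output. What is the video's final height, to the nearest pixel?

Inside the 2782×1391 canvas the video is width-limited at 2782.00 × 1004.33.
The 2:1 canvas is width-limited in 1107×738, giving 1107.00 × 553.50; scale factor 0.3979.
So the video's height is 1004.33 × 0.3979 ≈ 399.64.

400 px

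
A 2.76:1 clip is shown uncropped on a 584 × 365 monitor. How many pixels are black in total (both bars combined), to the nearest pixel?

2.76:1 (2.760) > 16×10 (1.600), so the clip fills the width.
The clip is 584 / 2.760 ≈ 211.5942 px tall.
Black = 365 − 211.5942 = 153.4058 px.
Bar area = 153.4058 × 584 ≈ 89589 px.

89589 pixels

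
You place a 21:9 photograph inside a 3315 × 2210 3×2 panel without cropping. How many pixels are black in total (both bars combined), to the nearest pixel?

21:9 (2.333) > 3×2 (1.500), so the photograph fills the width.
That makes the image 1420.7143 px tall (3315 × 9/21).
Leftover height: 2210 − 1420.7143 = 789.2857 px.
Across the 3315-px span: 789.2857 × 3315 ≈ 2616482 px.

2616482 pixels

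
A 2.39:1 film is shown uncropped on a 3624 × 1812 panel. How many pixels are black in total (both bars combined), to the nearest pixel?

2.39:1 is wider than 2:1, so it spans the full width.
Content height = 3624 / 2.390 ≈ 1516.3180 px.
1812 − 1516.3180 = 295.6820 px of bars.
That's 295.6820 × 3624 ≈ 1071552 black pixels.

1071552 pixels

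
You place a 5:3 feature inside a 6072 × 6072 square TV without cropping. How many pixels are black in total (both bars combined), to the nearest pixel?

14747674 pixels

Since 1.667 > 1.000, the feature is width-limited.
That makes the image 3643.2000 px tall (6072 × 3/5).
6072 − 3643.2000 = 2428.8000 px of bars.
Across the 6072-px span: 2428.8000 × 6072 ≈ 14747674 px.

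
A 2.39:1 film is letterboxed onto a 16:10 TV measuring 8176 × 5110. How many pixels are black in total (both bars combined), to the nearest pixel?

2.39:1 (2.390) > 16:10 (1.600), so the film fills the width.
That makes the image 3420.9205 px tall (8176 / 2.390).
Leftover height: 5110 − 3420.9205 = 1689.0795 px.
Across the 8176-px span: 1689.0795 × 8176 ≈ 13809914 px.

13809914 pixels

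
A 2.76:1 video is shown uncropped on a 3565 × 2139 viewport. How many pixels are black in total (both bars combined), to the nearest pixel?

3020743 pixels

2.76:1 (2.760) > 5:3 (1.667), so the video fills the width.
That makes the image 1291.6667 px tall (3565 / 2.760).
Leftover height: 2139 − 1291.6667 = 847.3333 px.
Across the 3565-px span: 847.3333 × 3565 ≈ 3020743 px.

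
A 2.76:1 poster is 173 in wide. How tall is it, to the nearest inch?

63 in

173 / 2.760 = 62.68.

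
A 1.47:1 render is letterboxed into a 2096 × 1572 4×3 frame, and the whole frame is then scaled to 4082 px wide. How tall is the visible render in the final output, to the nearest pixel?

2777 px

Fitted into 2096×1572, the render spans the width; its height is 2096 / 1.470 ≈ 1425.85 px.
Resizing to 4082 px wide multiplies everything by 1.9475: 1425.85 → 2776.87 px.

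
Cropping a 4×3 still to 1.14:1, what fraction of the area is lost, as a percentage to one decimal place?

14.5%

Going from 4×3 to 1.14:1 means cutting width while keeping height.
Area ratio = (1.140)/(1.333) = 85.50%; the remaining 14.50% is cropped out.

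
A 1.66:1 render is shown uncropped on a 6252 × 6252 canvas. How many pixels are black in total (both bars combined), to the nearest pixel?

1.66:1 is wider than square, so it spans the full width.
The render is 6252 / 1.660 ≈ 3766.2651 px tall.
Leftover height: 6252 − 3766.2651 = 2485.7349 px.
Bar area = 2485.7349 × 6252 ≈ 15540815 px.

15540815 pixels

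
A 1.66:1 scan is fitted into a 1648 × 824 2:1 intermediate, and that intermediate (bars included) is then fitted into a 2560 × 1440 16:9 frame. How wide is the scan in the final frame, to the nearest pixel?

2125 px

First fit — 1.66:1 into 1648×824 spans the height: 1367.84 × 824.00.
Second fit — the 2:1 canvas into 2560×1440 spans the width: 2560.00 × 1280.00 (×1.5534 from 1648×824).
Applying the same ×1.5534: 1367.84 → 2124.80.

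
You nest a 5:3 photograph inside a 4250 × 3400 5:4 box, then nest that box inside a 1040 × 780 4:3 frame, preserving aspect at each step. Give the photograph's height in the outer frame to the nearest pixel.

585 px

Inside the 4250×3400 canvas the photograph is width-limited at 4250.00 × 2550.00.
The 5:4 canvas is height-limited in 1040×780, giving 975.00 × 780.00; scale factor 0.2294.
So the photograph's height is 2550.00 × 0.2294 ≈ 585.00.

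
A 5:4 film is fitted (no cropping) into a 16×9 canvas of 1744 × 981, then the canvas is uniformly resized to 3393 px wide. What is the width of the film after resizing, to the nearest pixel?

2386 px

Fitted into 1744×981, the film spans the height; its width is 981 × 5/4 ≈ 1226.25 px.
The frame scales by 3393/1744 = 1.9455; 1226.25 × 1.9455 ≈ 2385.70 px.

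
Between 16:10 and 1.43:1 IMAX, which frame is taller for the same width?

16:10 = 1.6 and 1.43; 1.6 > 1.43. The smaller width-to-height ratio is the taller frame.

1.43:1 IMAX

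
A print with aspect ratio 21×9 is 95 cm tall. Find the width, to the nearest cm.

95·21/9 = 221.67.

222 cm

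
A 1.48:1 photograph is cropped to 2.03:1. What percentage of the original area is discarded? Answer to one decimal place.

27.1%

Going from 1.48:1 to 2.03:1 means cutting height while keeping width.
(1.480)/(2.030) ≈ 0.729 of the area survives, leaving 27.09% discarded.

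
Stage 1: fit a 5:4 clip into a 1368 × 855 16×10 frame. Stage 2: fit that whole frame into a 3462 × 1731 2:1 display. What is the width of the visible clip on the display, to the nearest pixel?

Inside the 1368×855 canvas the clip is height-limited at 1068.75 × 855.00.
The 16×10 canvas is height-limited in 3462×1731, giving 2769.60 × 1731.00; scale factor 2.0246.
So the clip's width is 1068.75 × 2.0246 ≈ 2163.75.

2164 px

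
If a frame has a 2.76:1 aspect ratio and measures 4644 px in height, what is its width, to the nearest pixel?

At 2.76:1, 4644 × 2.760 ≈ 12817.44.

12817 px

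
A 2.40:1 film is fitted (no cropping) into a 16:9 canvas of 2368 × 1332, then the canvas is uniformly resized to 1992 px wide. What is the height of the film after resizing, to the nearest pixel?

830 px

Fitted into 2368×1332, the film spans the width; its height is 2368 / 2.400 ≈ 986.67 px.
The frame scales by 1992/2368 = 0.8412; 986.67 × 0.8412 ≈ 830.00 px.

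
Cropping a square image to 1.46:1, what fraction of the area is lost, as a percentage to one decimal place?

31.5%

1.46:1 is wider than square, so the crop keeps the full width and trims the height.
(1.000)/(1.460) ≈ 0.685 of the area survives, leaving 31.51% discarded.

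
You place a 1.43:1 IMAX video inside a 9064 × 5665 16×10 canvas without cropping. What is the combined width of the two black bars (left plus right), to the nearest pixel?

963 px

1.43:1 IMAX (1.430) < 16×10 (1.600), so the video fills the height.
The video is 5665 × 1.430 ≈ 8100.95 px wide.
Black = 9064 − 8100.95 = 963.05 px.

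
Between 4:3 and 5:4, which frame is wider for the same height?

4:3 = 1.333 and 5:4 = 1.25; 1.333 > 1.25.

4:3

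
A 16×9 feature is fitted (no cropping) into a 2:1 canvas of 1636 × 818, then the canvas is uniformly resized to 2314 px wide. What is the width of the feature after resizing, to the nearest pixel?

2057 px

At 1636×818 the feature is height-limited, so width = 818 × 16/9 ≈ 1454.22 px.
The frame scales by 2314/1636 = 1.4144; 1454.22 × 1.4144 ≈ 2056.89 px.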